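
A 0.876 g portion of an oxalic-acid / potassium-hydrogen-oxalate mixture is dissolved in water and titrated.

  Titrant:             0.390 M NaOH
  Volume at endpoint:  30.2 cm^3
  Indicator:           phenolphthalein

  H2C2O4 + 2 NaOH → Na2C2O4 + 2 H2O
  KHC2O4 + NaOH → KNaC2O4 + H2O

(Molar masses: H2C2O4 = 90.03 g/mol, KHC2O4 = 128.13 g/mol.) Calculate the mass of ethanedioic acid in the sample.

0.343 g

n(NaOH) = 0.0302 × 0.390 = 0.0118 mol
Let x = n(H2C2O4), y = n(KHC2O4).
Titrant: 2x + 1y = 0.0118;  mass: 90.03x + 128.13y = 0.876
Solving, x = 3.81 × 10^-3 mol, y = 4.16 × 10^-3 mol
mass of H2C2O4 = 3.81 × 10^-3 × 90.03 = 0.343 g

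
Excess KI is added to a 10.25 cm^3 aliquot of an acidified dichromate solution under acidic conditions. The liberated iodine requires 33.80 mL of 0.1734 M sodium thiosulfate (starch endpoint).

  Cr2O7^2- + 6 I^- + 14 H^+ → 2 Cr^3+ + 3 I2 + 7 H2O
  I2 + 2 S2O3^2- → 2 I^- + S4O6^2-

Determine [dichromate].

0.09530 M

n(S2O3^2-) = 0.03380 × 0.1734 = 5.861 × 10^-3 mol
n(I2) = n(S2O3^2-)/2 = 2.930 × 10^-3 mol
From the 1:3 ratio, n(Cr2O7^2-) in the aliquot = 1/3 × 2.930 × 10^-3 = 9.768 × 10^-4 mol
[Cr2O7^2-] = 9.768 × 10^-4 / 0.01025 = 0.09530 mol/L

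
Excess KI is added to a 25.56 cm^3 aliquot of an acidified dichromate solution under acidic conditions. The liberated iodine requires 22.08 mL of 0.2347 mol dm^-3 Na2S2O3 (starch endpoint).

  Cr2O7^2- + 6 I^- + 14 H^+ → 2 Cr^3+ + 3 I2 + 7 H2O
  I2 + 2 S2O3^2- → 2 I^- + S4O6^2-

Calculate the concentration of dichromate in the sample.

n(S2O3^2-) = 0.02208 × 0.2347 = 5.182 × 10^-3 mol
n(I2) = n(S2O3^2-)/2 = 2.591 × 10^-3 mol
From the 1:3 ratio, n(Cr2O7^2-) in the aliquot = 1/3 × 2.591 × 10^-3 = 8.637 × 10^-4 mol
[Cr2O7^2-] = 8.637 × 10^-4 / 0.02556 = 0.03379 mol/L

0.03379 mol/L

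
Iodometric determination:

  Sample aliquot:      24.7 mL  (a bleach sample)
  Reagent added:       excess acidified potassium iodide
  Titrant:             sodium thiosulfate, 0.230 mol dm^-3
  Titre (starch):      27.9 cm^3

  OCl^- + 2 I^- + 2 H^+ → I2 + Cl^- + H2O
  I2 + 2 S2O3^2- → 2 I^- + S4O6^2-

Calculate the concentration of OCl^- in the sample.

n(S2O3^2-) = 0.0279 × 0.230 = 6.42 × 10^-3 mol
n(I2) = n(S2O3^2-)/2 = 3.21 × 10^-3 mol
n(OCl^-) in the aliquot = 3.21 × 10^-3 mol (1:1 ratio)
[OCl^-] = 3.21 × 10^-3 / 0.0247 = 0.130 mol/L

0.130 mol/L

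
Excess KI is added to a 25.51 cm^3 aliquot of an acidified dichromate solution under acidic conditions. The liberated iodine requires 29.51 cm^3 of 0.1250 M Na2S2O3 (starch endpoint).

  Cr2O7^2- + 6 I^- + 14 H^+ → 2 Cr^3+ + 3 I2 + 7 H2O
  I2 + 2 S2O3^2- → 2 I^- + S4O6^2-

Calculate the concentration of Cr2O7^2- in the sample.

0.02410 M

n(S2O3^2-) = 0.02951 × 0.1250 = 3.689 × 10^-3 mol
n(I2) = n(S2O3^2-)/2 = 1.844 × 10^-3 mol
From the 1:3 ratio, n(Cr2O7^2-) in the aliquot = 1/3 × 1.844 × 10^-3 = 6.148 × 10^-4 mol
[Cr2O7^2-] = 6.148 × 10^-4 / 0.02551 = 0.02410 mol/L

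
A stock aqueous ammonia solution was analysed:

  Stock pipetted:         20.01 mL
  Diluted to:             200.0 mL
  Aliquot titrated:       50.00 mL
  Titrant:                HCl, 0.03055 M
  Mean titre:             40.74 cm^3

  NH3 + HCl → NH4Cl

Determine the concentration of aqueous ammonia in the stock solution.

0.2488 M

n(HCl) = 0.04074 × 0.03055 = 1.245 × 10^-3 mol
n(NH3) in the aliquot = 1.245 × 10^-3 mol (1:1 ratio)
[NH3]_dilute = 1.245 × 10^-3 / 0.05000 = 0.02489 mol/L
Dilution factor = 200.0 / 20.01 = 9.995
[NH3]_stock = 0.02489 × 9.995 = 0.2488 mol/L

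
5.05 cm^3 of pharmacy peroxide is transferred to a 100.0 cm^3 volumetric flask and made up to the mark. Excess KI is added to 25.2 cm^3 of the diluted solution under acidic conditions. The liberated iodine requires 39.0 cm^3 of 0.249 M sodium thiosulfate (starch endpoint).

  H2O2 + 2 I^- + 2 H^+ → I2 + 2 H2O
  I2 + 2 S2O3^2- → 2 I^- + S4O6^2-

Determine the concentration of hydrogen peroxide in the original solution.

3.82 M

n(S2O3^2-) = 0.0390 × 0.249 = 9.71 × 10^-3 mol
n(I2) = n(S2O3^2-)/2 = 4.86 × 10^-3 mol
n(H2O2) in the aliquot = 4.86 × 10^-3 mol (1:1 ratio)
[H2O2]_dilute = 4.86 × 10^-3 / 0.0252 = 0.193 mol/L
[H2O2]_original = 0.193 × 100.0/5.05 = 3.82 mol/L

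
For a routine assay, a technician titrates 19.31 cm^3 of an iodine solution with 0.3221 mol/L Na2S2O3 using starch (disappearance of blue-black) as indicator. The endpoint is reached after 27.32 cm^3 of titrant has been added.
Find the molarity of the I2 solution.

0.2279 mol/L

I2 + 2 S2O3^2- → 2 I^- + S4O6^2-
n(Na2S2O3) = 0.02732 L × 0.3221 mol/L = 8.800 × 10^-3 mol
From the 1:2 mole ratio, n(I2) = 1/2 × 8.800 × 10^-3 = 4.400 × 10^-3 mol
[I2] = 4.400 × 10^-3 mol / 0.01931 L = 0.2279 mol/L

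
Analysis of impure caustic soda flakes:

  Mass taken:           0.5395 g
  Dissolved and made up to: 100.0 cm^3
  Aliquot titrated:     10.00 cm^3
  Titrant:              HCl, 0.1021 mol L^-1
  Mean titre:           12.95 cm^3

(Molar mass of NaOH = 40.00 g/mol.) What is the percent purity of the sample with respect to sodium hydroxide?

NaOH + HCl → NaCl + H2O
n(HCl) per titration = 0.01295 × 0.1021 = 1.322 × 10^-3 mol
n(NaOH) in each aliquot = 1.322 × 10^-3 mol (1:1 ratio)
n(NaOH) in the whole flask = 1.322 × 10^-3 × 100.0/10.00 = 0.01322 mol
mass of NaOH = 0.01322 × 40.00 = 0.5289 g
% NaOH = 0.5289 / 0.5395 × 100 = 98.03 %

98.03 %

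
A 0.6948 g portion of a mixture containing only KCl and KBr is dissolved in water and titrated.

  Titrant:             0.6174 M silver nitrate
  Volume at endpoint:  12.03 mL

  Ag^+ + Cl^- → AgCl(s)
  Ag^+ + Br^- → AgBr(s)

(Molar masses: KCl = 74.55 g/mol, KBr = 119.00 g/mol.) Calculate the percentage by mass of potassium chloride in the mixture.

n(AgNO3) = 0.01203 × 0.6174 = 7.427 × 10^-3 mol
Let x = n(KCl), y = n(KBr).
Titrant: 1x + 1y = 7.427 × 10^-3;  mass: 74.55x + 119.00y = 0.6948
Solving, x = 4.253 × 10^-3 mol, y = 3.174 × 10^-3 mol
mass of KCl = 4.253 × 10^-3 × 74.55 = 0.3171 g
% KCl = 0.3171 / 0.6948 × 100 = 45.63 %

45.63 %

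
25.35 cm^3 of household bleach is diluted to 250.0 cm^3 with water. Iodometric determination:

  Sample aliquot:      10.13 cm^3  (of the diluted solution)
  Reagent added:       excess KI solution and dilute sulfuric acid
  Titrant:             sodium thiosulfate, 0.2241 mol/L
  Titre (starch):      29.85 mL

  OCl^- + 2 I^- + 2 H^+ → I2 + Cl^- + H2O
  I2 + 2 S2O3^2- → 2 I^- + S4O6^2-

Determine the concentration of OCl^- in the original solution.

n(S2O3^2-) = 0.02985 × 0.2241 = 6.689 × 10^-3 mol
n(I2) = n(S2O3^2-)/2 = 3.345 × 10^-3 mol
n(OCl^-) in the aliquot = 3.345 × 10^-3 mol (1:1 ratio)
[OCl^-]_dilute = 3.345 × 10^-3 / 0.01013 = 0.3302 mol/L
[OCl^-]_original = 0.3302 × 250.0/25.35 = 3.256 mol/L

3.256 mol/L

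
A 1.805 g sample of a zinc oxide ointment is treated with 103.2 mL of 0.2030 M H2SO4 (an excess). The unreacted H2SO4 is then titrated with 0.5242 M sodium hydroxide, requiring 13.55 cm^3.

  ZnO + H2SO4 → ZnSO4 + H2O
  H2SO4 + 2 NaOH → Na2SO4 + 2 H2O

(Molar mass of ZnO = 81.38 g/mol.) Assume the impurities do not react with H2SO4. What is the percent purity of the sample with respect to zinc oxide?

n(H2SO4) added = 0.1032 × 0.2030 = 0.02095 mol
n(NaOH) used in back-titration = 0.01355 × 0.5242 = 7.103 × 10^-3 mol
From the 1:2 ratio, n(H2SO4) left over = 1/2 × 7.103 × 10^-3 = 3.551 × 10^-3 mol
n(H2SO4) consumed by analyte = 0.02095 − 3.551 × 10^-3 = 0.01740 mol
n(ZnO) = 0.01740 mol (1:1 ratio)
mass of ZnO = 0.01740 × 81.38 = 1.416 g
% ZnO = 1.416 / 1.805 × 100 = 78.44 %

78.44 %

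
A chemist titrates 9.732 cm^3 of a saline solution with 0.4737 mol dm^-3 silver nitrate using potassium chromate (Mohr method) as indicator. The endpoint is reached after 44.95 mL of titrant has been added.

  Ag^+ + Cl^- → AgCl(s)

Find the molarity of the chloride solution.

2.188 mol/L

n(AgNO3) = 0.04495 L × 0.4737 mol/L = 0.02129 mol
n(Cl-) = 0.02129 mol (1:1 mole ratio)
[Cl-] = 0.02129 mol / 0.009732 L = 2.188 mol/L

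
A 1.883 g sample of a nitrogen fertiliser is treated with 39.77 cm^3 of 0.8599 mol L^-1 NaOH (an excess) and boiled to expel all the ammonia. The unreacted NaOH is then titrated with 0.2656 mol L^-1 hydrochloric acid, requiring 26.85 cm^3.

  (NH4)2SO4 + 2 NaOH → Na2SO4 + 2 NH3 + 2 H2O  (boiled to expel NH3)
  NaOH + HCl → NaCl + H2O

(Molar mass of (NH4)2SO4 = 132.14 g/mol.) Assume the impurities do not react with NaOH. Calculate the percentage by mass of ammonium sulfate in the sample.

n(NaOH) added = 0.03977 × 0.8599 = 0.03420 mol
n(HCl) used in back-titration = 0.02685 × 0.2656 = 7.131 × 10^-3 mol
n(NaOH) left over = 7.131 × 10^-3 mol (1:1 ratio)
n(NaOH) consumed by analyte = 0.03420 − 7.131 × 10^-3 = 0.02707 mol
From the 1:2 ratio, n((NH4)2SO4) = 1/2 × 0.02707 = 0.01353 mol
mass of (NH4)2SO4 = 0.01353 × 132.14 = 1.788 g
% (NH4)2SO4 = 1.788 / 1.883 × 100 = 94.97 %

94.97 %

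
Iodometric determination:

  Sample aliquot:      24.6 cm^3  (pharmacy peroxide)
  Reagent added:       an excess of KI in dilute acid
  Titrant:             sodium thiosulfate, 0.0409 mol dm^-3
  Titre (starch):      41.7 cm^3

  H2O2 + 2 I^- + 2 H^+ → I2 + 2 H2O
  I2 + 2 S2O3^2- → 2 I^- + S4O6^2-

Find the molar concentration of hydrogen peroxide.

n(S2O3^2-) = 0.0417 × 0.0409 = 1.71 × 10^-3 mol
n(I2) = n(S2O3^2-)/2 = 8.53 × 10^-4 mol
n(H2O2) in the aliquot = 8.53 × 10^-4 mol (1:1 ratio)
[H2O2] = 8.53 × 10^-4 / 0.0246 = 0.0347 mol/L

0.0347 mol/L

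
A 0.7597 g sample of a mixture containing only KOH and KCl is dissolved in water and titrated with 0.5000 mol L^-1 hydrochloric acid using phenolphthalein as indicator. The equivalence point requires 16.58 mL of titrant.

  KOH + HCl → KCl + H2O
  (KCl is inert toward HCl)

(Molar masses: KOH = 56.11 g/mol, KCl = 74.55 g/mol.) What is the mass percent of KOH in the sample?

61.23 %

n(HCl) = 0.01658 × 0.5000 = 8.290 × 10^-3 mol
Let x = n(KOH), y = n(KCl).
Titrant: 1x = 8.290 × 10^-3;  mass: 56.11x + 74.55y = 0.7597
Solving, x = 8.290 × 10^-3 mol, y = 3.951 × 10^-3 mol
mass of KOH = 8.290 × 10^-3 × 56.11 = 0.4652 g
% KOH = 0.4652 / 0.7597 × 100 = 61.23 %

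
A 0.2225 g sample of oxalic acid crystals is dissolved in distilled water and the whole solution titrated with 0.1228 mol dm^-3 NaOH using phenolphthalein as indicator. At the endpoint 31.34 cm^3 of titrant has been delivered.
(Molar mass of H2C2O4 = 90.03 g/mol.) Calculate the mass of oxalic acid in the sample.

H2C2O4 + 2 NaOH → Na2C2O4 + 2 H2O
n(NaOH) = 0.03134 L × 0.1228 mol/L = 3.849 × 10^-3 mol
From the 1:2 ratio, n(H2C2O4) = 1/2 × 3.849 × 10^-3 = 1.924 × 10^-3 mol
mass of H2C2O4 = 1.924 × 10^-3 × 90.03 g/mol = 0.1732 g

0.1732 g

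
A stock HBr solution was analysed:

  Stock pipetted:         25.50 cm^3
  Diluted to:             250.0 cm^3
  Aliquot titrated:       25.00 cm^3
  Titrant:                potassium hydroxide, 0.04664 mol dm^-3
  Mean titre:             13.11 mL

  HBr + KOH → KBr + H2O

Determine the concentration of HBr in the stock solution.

n(KOH) = 0.01311 × 0.04664 = 6.115 × 10^-4 mol
n(HBr) in the aliquot = 6.115 × 10^-4 mol (1:1 ratio)
[HBr]_dilute = 6.115 × 10^-4 / 0.02500 = 0.02446 mol/L
Dilution factor = 250.0 / 25.50 = 9.804
[HBr]_stock = 0.02446 × 9.804 = 0.2398 mol/L

0.2398 mol/L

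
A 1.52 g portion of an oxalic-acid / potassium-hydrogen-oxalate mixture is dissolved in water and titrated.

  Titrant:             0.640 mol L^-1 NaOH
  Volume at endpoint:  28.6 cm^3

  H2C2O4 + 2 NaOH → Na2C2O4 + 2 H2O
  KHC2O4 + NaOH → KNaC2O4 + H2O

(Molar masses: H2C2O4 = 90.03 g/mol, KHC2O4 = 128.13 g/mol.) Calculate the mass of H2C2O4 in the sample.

n(NaOH) = 0.0286 × 0.640 = 0.0183 mol
Let x = n(H2C2O4), y = n(KHC2O4).
Titrant: 2x + 1y = 0.0183;  mass: 90.03x + 128.13y = 1.52
Solving, x = 4.96 × 10^-3 mol, y = 8.37 × 10^-3 mol
mass of H2C2O4 = 4.96 × 10^-3 × 90.03 = 0.447 g

0.447 g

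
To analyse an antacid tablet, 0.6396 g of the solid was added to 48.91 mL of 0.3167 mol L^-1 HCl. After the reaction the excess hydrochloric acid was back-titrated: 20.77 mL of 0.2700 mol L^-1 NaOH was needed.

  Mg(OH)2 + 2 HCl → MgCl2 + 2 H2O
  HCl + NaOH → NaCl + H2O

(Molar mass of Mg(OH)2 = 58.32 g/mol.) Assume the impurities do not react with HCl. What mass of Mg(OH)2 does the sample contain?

n(HCl) added = 0.04891 × 0.3167 = 0.01549 mol
n(NaOH) used in back-titration = 0.02077 × 0.2700 = 5.608 × 10^-3 mol
n(HCl) left over = 5.608 × 10^-3 mol (1:1 ratio)
n(HCl) consumed by analyte = 0.01549 − 5.608 × 10^-3 = 9.882 × 10^-3 mol
From the 1:2 ratio, n(Mg(OH)2) = 1/2 × 9.882 × 10^-3 = 4.941 × 10^-3 mol
mass of Mg(OH)2 = 4.941 × 10^-3 × 58.32 = 0.2882 g

0.2882 g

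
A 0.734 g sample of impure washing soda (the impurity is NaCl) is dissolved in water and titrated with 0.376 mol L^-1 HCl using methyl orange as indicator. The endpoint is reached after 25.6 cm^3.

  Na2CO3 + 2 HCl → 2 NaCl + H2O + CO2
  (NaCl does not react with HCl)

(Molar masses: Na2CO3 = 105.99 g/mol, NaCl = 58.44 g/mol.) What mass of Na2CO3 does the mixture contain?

n(HCl) = 0.0256 × 0.376 = 9.63 × 10^-3 mol
Let x = n(Na2CO3), y = n(NaCl).
Titrant: 2x = 9.63 × 10^-3;  mass: 105.99x + 58.44y = 0.734
Solving, x = 4.81 × 10^-3 mol, y = 3.83 × 10^-3 mol
mass of Na2CO3 = 4.81 × 10^-3 × 105.99 = 0.510 g

0.510 g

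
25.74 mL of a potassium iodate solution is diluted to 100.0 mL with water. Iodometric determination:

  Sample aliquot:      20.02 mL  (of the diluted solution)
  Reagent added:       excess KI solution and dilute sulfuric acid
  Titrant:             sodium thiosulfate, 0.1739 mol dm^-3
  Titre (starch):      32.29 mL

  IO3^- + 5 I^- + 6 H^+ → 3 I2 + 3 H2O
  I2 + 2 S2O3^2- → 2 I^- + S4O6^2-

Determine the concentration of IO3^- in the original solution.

0.1816 mol/L

n(S2O3^2-) = 0.03229 × 0.1739 = 5.615 × 10^-3 mol
n(I2) = n(S2O3^2-)/2 = 2.808 × 10^-3 mol
From the 1:3 ratio, n(IO3^-) in the aliquot = 1/3 × 2.808 × 10^-3 = 9.359 × 10^-4 mol
[IO3^-]_dilute = 9.359 × 10^-4 / 0.02002 = 0.04675 mol/L
[IO3^-]_original = 0.04675 × 100.0/25.74 = 0.1816 mol/L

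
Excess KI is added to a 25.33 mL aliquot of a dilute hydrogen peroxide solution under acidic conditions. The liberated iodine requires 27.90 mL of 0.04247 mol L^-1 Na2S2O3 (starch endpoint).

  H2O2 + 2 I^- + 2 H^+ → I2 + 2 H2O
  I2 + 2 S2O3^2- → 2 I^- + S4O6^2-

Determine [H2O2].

0.02339 mol/L

n(S2O3^2-) = 0.02790 × 0.04247 = 1.185 × 10^-3 mol
n(I2) = n(S2O3^2-)/2 = 5.925 × 10^-4 mol
n(H2O2) in the aliquot = 5.925 × 10^-4 mol (1:1 ratio)
[H2O2] = 5.925 × 10^-4 / 0.02533 = 0.02339 mol/L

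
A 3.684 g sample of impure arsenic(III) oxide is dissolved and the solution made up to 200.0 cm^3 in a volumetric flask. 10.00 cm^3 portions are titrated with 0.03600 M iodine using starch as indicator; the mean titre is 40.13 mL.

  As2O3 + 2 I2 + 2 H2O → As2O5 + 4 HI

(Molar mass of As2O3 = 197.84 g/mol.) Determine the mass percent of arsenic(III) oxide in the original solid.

n(I2) per titration = 0.04013 × 0.03600 = 1.445 × 10^-3 mol
From the 1:2 ratio, n(As2O3) in each aliquot = 1/2 × 1.445 × 10^-3 = 7.223 × 10^-4 mol
n(As2O3) in the whole flask = 7.223 × 10^-4 × 200.0/10.00 = 0.01445 mol
mass of As2O3 = 0.01445 × 197.84 = 2.858 g
% As2O3 = 2.858 / 3.684 × 100 = 77.58 %

77.58 %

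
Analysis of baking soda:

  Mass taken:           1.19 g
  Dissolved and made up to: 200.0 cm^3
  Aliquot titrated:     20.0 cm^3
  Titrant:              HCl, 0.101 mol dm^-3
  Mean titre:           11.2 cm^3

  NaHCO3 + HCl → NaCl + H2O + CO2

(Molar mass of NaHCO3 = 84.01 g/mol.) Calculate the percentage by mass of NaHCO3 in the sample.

n(HCl) per titration = 0.0112 × 0.101 = 1.13 × 10^-3 mol
n(NaHCO3) in each aliquot = 1.13 × 10^-3 mol (1:1 ratio)
n(NaHCO3) in the whole flask = 1.13 × 10^-3 × 200.0/20.0 = 0.0113 mol
mass of NaHCO3 = 0.0113 × 84.01 = 0.950 g
% NaHCO3 = 0.950 / 1.19 × 100 = 79.9 %

79.9 %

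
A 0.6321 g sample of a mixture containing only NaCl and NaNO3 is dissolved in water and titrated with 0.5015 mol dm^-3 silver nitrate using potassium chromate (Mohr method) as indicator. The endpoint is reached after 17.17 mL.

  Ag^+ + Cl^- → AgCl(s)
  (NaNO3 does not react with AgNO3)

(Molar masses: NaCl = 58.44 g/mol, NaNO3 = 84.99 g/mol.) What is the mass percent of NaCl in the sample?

n(AgNO3) = 0.01717 × 0.5015 = 8.611 × 10^-3 mol
Let x = n(NaCl), y = n(NaNO3).
Titrant: 1x = 8.611 × 10^-3;  mass: 58.44x + 84.99y = 0.6321
Solving, x = 8.611 × 10^-3 mol, y = 1.517 × 10^-3 mol
mass of NaCl = 8.611 × 10^-3 × 58.44 = 0.5032 g
% NaCl = 0.5032 / 0.6321 × 100 = 79.61 %

79.61 %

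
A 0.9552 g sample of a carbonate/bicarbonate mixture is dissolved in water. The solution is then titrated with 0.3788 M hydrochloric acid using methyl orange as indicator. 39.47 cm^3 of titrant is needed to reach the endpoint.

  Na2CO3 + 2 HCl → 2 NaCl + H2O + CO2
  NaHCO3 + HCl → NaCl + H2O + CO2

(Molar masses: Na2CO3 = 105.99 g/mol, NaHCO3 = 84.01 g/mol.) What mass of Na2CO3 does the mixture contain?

n(HCl) = 0.03947 × 0.3788 = 0.01495 mol
Let x = n(Na2CO3), y = n(NaHCO3).
Titrant: 2x + 1y = 0.01495;  mass: 105.99x + 84.01y = 0.9552
Solving, x = 4.850 × 10^-3 mol, y = 5.251 × 10^-3 mol
mass of Na2CO3 = 4.850 × 10^-3 × 105.99 = 0.5141 g

0.5141 g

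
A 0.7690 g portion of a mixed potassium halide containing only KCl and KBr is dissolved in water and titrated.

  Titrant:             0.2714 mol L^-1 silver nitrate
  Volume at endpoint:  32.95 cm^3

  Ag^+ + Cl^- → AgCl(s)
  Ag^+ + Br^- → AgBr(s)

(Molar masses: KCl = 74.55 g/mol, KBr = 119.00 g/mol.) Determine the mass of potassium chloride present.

n(AgNO3) = 0.03295 × 0.2714 = 8.943 × 10^-3 mol
Let x = n(KCl), y = n(KBr).
Titrant: 1x + 1y = 8.943 × 10^-3;  mass: 74.55x + 119.00y = 0.7690
Solving, x = 6.641 × 10^-3 mol, y = 2.302 × 10^-3 mol
mass of KCl = 6.641 × 10^-3 × 74.55 = 0.4951 g

0.4951 g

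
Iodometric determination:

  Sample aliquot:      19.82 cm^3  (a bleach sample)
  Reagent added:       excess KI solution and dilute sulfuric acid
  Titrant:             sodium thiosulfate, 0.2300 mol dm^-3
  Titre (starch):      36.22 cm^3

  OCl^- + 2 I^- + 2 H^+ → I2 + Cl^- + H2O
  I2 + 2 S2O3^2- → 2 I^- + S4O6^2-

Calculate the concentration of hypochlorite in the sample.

0.2102 mol/L

n(S2O3^2-) = 0.03622 × 0.2300 = 8.331 × 10^-3 mol
n(I2) = n(S2O3^2-)/2 = 4.165 × 10^-3 mol
n(OCl^-) in the aliquot = 4.165 × 10^-3 mol (1:1 ratio)
[OCl^-] = 4.165 × 10^-3 / 0.01982 = 0.2102 mol/L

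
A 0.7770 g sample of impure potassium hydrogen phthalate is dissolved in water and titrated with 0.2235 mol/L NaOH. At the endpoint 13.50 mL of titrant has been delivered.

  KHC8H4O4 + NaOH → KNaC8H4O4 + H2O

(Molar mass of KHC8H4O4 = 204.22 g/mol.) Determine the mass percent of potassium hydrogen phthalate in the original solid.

n(NaOH) = 0.01350 L × 0.2235 mol/L = 3.017 × 10^-3 mol
n(KHC8H4O4) = 3.017 × 10^-3 mol (1:1 ratio)
mass of KHC8H4O4 = 3.017 × 10^-3 × 204.22 g/mol = 0.6162 g
% KHC8H4O4 = 0.6162 / 0.7770 × 100 = 79.30 %

79.30 %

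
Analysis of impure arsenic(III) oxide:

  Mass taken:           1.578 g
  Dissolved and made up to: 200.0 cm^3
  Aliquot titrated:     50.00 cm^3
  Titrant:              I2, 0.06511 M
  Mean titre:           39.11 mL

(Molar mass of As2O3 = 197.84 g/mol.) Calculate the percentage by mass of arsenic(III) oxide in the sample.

As2O3 + 2 I2 + 2 H2O → As2O5 + 4 HI
n(I2) per titration = 0.03911 × 0.06511 = 2.546 × 10^-3 mol
From the 1:2 ratio, n(As2O3) in each aliquot = 1/2 × 2.546 × 10^-3 = 1.273 × 10^-3 mol
n(As2O3) in the whole flask = 1.273 × 10^-3 × 200.0/50.00 = 5.093 × 10^-3 mol
mass of As2O3 = 5.093 × 10^-3 × 197.84 = 1.008 g
% As2O3 = 1.008 / 1.578 × 100 = 63.85 %

63.85 %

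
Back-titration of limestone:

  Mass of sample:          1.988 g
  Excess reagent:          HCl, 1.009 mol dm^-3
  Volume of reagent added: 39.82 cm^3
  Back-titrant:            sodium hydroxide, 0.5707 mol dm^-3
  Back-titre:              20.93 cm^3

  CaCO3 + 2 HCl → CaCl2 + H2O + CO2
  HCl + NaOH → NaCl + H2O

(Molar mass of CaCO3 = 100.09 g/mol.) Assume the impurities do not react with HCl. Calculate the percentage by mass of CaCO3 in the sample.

n(HCl) added = 0.03982 × 1.009 = 0.04018 mol
n(NaOH) used in back-titration = 0.02093 × 0.5707 = 0.01194 mol
n(HCl) left over = 0.01194 mol (1:1 ratio)
n(HCl) consumed by analyte = 0.04018 − 0.01194 = 0.02823 mol
From the 1:2 ratio, n(CaCO3) = 1/2 × 0.02823 = 0.01412 mol
mass of CaCO3 = 0.01412 × 100.09 = 1.413 g
% CaCO3 = 1.413 / 1.988 × 100 = 71.07 %

71.07 %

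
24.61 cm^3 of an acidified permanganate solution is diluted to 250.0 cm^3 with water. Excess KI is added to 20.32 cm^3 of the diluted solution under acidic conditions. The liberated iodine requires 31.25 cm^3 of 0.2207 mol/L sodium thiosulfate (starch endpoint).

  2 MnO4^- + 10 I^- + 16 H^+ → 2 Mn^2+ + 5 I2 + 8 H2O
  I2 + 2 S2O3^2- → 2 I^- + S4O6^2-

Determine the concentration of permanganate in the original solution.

n(S2O3^2-) = 0.03125 × 0.2207 = 6.897 × 10^-3 mol
n(I2) = n(S2O3^2-)/2 = 3.448 × 10^-3 mol
From the 2:5 ratio, n(MnO4^-) in the aliquot = 2/5 × 3.448 × 10^-3 = 1.379 × 10^-3 mol
[MnO4^-]_dilute = 1.379 × 10^-3 / 0.02032 = 0.06788 mol/L
[MnO4^-]_original = 0.06788 × 250.0/24.61 = 0.6896 mol/L

0.6896 mol/L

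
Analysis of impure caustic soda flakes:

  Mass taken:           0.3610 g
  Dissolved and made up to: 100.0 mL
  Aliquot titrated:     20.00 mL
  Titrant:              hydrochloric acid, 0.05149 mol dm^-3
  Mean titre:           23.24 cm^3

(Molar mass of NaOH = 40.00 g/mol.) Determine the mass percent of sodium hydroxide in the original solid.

NaOH + HCl → NaCl + H2O
n(HCl) per titration = 0.02324 × 0.05149 = 1.197 × 10^-3 mol
n(NaOH) in each aliquot = 1.197 × 10^-3 mol (1:1 ratio)
n(NaOH) in the whole flask = 1.197 × 10^-3 × 100.0/20.00 = 5.983 × 10^-3 mol
mass of NaOH = 5.983 × 10^-3 × 40.00 = 0.2393 g
% NaOH = 0.2393 / 0.3610 × 100 = 66.30 %

66.30 %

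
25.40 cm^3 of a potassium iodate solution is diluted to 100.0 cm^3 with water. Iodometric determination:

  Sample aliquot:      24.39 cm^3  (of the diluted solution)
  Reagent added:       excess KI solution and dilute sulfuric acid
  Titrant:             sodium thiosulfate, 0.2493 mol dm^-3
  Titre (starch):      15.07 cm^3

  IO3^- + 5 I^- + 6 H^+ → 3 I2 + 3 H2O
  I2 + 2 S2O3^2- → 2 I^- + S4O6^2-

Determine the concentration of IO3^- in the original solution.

0.1011 mol/L

n(S2O3^2-) = 0.01507 × 0.2493 = 3.757 × 10^-3 mol
n(I2) = n(S2O3^2-)/2 = 1.878 × 10^-3 mol
From the 1:3 ratio, n(IO3^-) in the aliquot = 1/3 × 1.878 × 10^-3 = 6.262 × 10^-4 mol
[IO3^-]_dilute = 6.262 × 10^-4 / 0.02439 = 0.02567 mol/L
[IO3^-]_original = 0.02567 × 100.0/25.40 = 0.1011 mol/L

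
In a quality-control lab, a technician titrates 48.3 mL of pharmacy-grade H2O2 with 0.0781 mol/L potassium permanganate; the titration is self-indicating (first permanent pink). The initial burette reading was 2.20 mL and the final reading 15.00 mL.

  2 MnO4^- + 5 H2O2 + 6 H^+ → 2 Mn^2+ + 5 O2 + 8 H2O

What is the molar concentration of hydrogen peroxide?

n(KMnO4) = 0.0128 L × 0.0781 mol/L = 10.00 × 10^-4 mol
From the 5:2 mole ratio, n(H2O2) = 5/2 × 10.00 × 10^-4 = 2.50 × 10^-3 mol
[H2O2] = 2.50 × 10^-3 mol / 0.0483 L = 0.0517 mol/L

0.0517 mol/L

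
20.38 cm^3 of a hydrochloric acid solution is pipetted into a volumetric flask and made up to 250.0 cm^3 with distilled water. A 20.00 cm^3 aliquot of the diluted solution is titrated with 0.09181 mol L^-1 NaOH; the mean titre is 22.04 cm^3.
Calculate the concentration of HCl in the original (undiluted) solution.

1.241 mol/L

HCl + NaOH → NaCl + H2O
n(NaOH) = 0.02204 × 0.09181 = 2.023 × 10^-3 mol
n(HCl) in the aliquot = 2.023 × 10^-3 mol (1:1 ratio)
[HCl]_dilute = 2.023 × 10^-3 / 0.02000 = 0.1012 mol/L
Dilution factor = 250.0 / 20.38 = 12.27
[HCl]_stock = 0.1012 × 12.27 = 1.241 mol/L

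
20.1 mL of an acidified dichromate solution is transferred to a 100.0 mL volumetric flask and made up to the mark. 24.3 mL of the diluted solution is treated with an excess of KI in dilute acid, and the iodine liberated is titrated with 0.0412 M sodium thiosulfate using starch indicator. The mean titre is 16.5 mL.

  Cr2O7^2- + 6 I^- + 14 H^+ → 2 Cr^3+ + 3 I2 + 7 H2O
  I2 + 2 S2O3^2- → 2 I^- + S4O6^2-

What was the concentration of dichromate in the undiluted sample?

n(S2O3^2-) = 0.0165 × 0.0412 = 6.80 × 10^-4 mol
n(I2) = n(S2O3^2-)/2 = 3.40 × 10^-4 mol
From the 1:3 ratio, n(Cr2O7^2-) in the aliquot = 1/3 × 3.40 × 10^-4 = 1.13 × 10^-4 mol
[Cr2O7^2-]_dilute = 1.13 × 10^-4 / 0.0243 = 0.00466 mol/L
[Cr2O7^2-]_original = 0.00466 × 100.0/20.1 = 0.0232 mol/L

0.0232 M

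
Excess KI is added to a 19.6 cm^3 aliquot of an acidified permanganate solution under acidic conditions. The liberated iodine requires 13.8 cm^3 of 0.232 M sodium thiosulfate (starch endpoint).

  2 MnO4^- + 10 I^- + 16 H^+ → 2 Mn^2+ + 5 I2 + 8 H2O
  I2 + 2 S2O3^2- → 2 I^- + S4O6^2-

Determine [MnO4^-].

0.0327 M

n(S2O3^2-) = 0.0138 × 0.232 = 3.20 × 10^-3 mol
n(I2) = n(S2O3^2-)/2 = 1.60 × 10^-3 mol
From the 2:5 ratio, n(MnO4^-) in the aliquot = 2/5 × 1.60 × 10^-3 = 6.40 × 10^-4 mol
[MnO4^-] = 6.40 × 10^-4 / 0.0196 = 0.0327 mol/L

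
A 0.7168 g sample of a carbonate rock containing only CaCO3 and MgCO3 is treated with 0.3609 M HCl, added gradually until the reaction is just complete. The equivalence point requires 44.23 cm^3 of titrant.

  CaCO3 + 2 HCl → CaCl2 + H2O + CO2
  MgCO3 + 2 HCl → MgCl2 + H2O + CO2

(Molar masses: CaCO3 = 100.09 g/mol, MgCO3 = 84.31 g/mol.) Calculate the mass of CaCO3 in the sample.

n(HCl) = 0.04423 × 0.3609 = 0.01596 mol
Let x = n(CaCO3), y = n(MgCO3).
Titrant: 2x + 2y = 0.01596;  mass: 100.09x + 84.31y = 0.7168
Solving, x = 2.782 × 10^-3 mol, y = 5.200 × 10^-3 mol
mass of CaCO3 = 2.782 × 10^-3 × 100.09 = 0.2784 g

0.2784 g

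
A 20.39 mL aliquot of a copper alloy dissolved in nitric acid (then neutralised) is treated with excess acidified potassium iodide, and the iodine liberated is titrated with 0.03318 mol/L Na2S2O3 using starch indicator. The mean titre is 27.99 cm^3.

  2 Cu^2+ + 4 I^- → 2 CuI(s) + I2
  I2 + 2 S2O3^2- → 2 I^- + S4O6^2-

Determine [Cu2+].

0.04555 mol/L

n(S2O3^2-) = 0.02799 × 0.03318 = 9.287 × 10^-4 mol
n(I2) = n(S2O3^2-)/2 = 4.644 × 10^-4 mol
From the 2:1 ratio, n(Cu2+) in the aliquot = 2/1 × 4.644 × 10^-4 = 9.287 × 10^-4 mol
[Cu2+] = 9.287 × 10^-4 / 0.02039 = 0.04555 mol/L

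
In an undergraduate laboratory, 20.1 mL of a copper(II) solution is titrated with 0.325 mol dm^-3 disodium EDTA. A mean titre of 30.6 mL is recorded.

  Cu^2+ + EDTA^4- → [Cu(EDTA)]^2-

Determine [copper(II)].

0.495 mol/L

n(EDTA) = 0.0306 L × 0.325 mol/L = 9.95 × 10^-3 mol
n(Cu2+) = 9.95 × 10^-3 mol (1:1 mole ratio)
[Cu2+] = 9.95 × 10^-3 mol / 0.0201 L = 0.495 mol/L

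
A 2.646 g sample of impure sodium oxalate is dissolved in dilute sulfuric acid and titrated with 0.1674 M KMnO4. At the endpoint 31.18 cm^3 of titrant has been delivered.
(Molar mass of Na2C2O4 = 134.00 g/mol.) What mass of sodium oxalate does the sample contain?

2 MnO4^- + 5 C2O4^2- + 16 H^+ → 2 Mn^2+ + 10 CO2 + 8 H2O
n(KMnO4) = 0.03118 L × 0.1674 mol/L = 5.220 × 10^-3 mol
From the 5:2 ratio, n(Na2C2O4) = 5/2 × 5.220 × 10^-3 = 0.01305 mol
mass of Na2C2O4 = 0.01305 × 134.00 g/mol = 1.749 g

1.749 g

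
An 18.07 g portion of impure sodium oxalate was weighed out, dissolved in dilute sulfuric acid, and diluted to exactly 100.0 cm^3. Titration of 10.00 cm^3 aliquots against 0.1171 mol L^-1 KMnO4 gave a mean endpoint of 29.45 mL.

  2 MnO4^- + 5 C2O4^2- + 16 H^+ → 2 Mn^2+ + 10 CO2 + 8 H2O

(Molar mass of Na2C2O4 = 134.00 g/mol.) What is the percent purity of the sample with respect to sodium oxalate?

63.93 %

n(KMnO4) per titration = 0.02945 × 0.1171 = 3.449 × 10^-3 mol
From the 5:2 ratio, n(Na2C2O4) in each aliquot = 5/2 × 3.449 × 10^-3 = 8.621 × 10^-3 mol
n(Na2C2O4) in the whole flask = 8.621 × 10^-3 × 100.0/10.00 = 0.08621 mol
mass of Na2C2O4 = 0.08621 × 134.00 = 11.55 g
% Na2C2O4 = 11.55 / 18.07 × 100 = 63.93 %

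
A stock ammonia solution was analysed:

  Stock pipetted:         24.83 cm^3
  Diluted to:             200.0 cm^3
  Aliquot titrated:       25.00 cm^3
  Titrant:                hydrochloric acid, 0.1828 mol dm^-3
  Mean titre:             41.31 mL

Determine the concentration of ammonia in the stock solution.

NH3 + HCl → NH4Cl
n(HCl) = 0.04131 × 0.1828 = 7.551 × 10^-3 mol
n(NH3) in the aliquot = 7.551 × 10^-3 mol (1:1 ratio)
[NH3]_dilute = 7.551 × 10^-3 / 0.02500 = 0.3021 mol/L
Dilution factor = 200.0 / 24.83 = 8.055
[NH3]_stock = 0.3021 × 8.055 = 2.433 mol/L

2.433 mol/L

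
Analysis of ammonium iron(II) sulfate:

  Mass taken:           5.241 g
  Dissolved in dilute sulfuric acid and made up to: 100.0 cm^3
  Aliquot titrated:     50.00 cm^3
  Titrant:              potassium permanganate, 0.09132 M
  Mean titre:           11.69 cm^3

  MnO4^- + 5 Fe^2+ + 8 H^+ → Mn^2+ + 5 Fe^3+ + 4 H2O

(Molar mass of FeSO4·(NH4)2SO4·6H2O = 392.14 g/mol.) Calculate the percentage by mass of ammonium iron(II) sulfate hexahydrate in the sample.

n(KMnO4) per titration = 0.01169 × 0.09132 = 1.068 × 10^-3 mol
From the 5:1 ratio, n(FeSO4·(NH4)2SO4·6H2O) in each aliquot = 5/1 × 1.068 × 10^-3 = 5.338 × 10^-3 mol
n(FeSO4·(NH4)2SO4·6H2O) in the whole flask = 5.338 × 10^-3 × 100.0/50.00 = 0.01068 mol
mass of FeSO4·(NH4)2SO4·6H2O = 0.01068 × 392.14 = 4.186 g
% FeSO4·(NH4)2SO4·6H2O = 4.186 / 5.241 × 100 = 79.87 %

79.87 %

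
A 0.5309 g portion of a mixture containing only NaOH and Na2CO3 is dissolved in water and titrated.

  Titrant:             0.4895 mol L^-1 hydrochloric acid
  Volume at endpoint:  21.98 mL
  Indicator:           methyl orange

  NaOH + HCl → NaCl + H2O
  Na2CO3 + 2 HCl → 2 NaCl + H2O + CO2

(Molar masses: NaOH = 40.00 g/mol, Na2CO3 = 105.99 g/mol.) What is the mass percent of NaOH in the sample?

n(HCl) = 0.02198 × 0.4895 = 0.01076 mol
Let x = n(NaOH), y = n(Na2CO3).
Titrant: 1x + 2y = 0.01076;  mass: 40.00x + 105.99y = 0.5309
Solving, x = 3.023 × 10^-3 mol, y = 3.868 × 10^-3 mol
mass of NaOH = 3.023 × 10^-3 × 40.00 = 0.1209 g
% NaOH = 0.1209 / 0.5309 × 100 = 22.78 %

22.78 %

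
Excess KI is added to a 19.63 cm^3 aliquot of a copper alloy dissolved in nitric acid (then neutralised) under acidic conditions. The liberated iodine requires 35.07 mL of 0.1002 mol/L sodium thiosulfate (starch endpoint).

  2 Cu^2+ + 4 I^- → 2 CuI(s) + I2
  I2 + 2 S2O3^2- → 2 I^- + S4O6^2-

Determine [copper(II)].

0.1790 mol/L

n(S2O3^2-) = 0.03507 × 0.1002 = 3.514 × 10^-3 mol
n(I2) = n(S2O3^2-)/2 = 1.757 × 10^-3 mol
From the 2:1 ratio, n(Cu2+) in the aliquot = 2/1 × 1.757 × 10^-3 = 3.514 × 10^-3 mol
[Cu2+] = 3.514 × 10^-3 / 0.01963 = 0.1790 mol/L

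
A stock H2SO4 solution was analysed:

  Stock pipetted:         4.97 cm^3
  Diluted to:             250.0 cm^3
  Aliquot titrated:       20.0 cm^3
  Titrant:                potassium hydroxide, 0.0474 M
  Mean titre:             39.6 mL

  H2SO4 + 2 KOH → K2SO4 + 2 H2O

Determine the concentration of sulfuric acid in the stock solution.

n(KOH) = 0.0396 × 0.0474 = 1.88 × 10^-3 mol
From the 1:2 ratio, n(H2SO4) in the aliquot = 1/2 × 1.88 × 10^-3 = 9.39 × 10^-4 mol
[H2SO4]_dilute = 9.39 × 10^-4 / 0.0200 = 0.0469 mol/L
Dilution factor = 250.0 / 4.97 = 50.30
[H2SO4]_stock = 0.0469 × 50.30 = 2.36 mol/L

2.36 M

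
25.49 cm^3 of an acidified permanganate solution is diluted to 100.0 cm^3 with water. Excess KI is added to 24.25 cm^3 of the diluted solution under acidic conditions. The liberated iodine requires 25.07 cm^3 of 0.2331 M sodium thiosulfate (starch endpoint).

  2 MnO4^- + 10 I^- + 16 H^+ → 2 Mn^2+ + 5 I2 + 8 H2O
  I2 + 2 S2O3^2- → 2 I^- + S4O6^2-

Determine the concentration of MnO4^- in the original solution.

0.1891 M

n(S2O3^2-) = 0.02507 × 0.2331 = 5.844 × 10^-3 mol
n(I2) = n(S2O3^2-)/2 = 2.922 × 10^-3 mol
From the 2:5 ratio, n(MnO4^-) in the aliquot = 2/5 × 2.922 × 10^-3 = 1.169 × 10^-3 mol
[MnO4^-]_dilute = 1.169 × 10^-3 / 0.02425 = 0.04820 mol/L
[MnO4^-]_original = 0.04820 × 100.0/25.49 = 0.1891 mol/L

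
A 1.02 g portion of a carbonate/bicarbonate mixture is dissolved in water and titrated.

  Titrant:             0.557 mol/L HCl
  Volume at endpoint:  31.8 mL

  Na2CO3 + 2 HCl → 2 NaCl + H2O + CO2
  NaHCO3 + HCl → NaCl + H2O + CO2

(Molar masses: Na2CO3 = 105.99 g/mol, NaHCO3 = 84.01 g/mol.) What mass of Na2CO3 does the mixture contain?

0.800 g

n(HCl) = 0.0318 × 0.557 = 0.0177 mol
Let x = n(Na2CO3), y = n(NaHCO3).
Titrant: 2x + 1y = 0.0177;  mass: 105.99x + 84.01y = 1.02
Solving, x = 7.55 × 10^-3 mol, y = 2.62 × 10^-3 mol
mass of Na2CO3 = 7.55 × 10^-3 × 105.99 = 0.800 g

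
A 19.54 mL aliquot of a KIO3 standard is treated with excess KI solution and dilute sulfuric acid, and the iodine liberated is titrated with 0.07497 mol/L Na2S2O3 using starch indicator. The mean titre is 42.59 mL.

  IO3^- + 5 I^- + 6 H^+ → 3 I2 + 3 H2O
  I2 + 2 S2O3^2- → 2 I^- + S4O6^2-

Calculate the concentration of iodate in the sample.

n(S2O3^2-) = 0.04259 × 0.07497 = 3.193 × 10^-3 mol
n(I2) = n(S2O3^2-)/2 = 1.596 × 10^-3 mol
From the 1:3 ratio, n(IO3^-) in the aliquot = 1/3 × 1.596 × 10^-3 = 5.322 × 10^-4 mol
[IO3^-] = 5.322 × 10^-4 / 0.01954 = 0.02723 mol/L

0.02723 mol/L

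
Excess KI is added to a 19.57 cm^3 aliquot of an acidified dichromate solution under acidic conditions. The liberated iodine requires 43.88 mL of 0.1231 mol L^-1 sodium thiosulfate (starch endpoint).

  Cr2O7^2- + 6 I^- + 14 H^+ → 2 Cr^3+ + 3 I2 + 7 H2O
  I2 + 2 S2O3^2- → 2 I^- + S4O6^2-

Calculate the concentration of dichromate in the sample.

0.04600 mol/L

n(S2O3^2-) = 0.04388 × 0.1231 = 5.402 × 10^-3 mol
n(I2) = n(S2O3^2-)/2 = 2.701 × 10^-3 mol
From the 1:3 ratio, n(Cr2O7^2-) in the aliquot = 1/3 × 2.701 × 10^-3 = 9.003 × 10^-4 mol
[Cr2O7^2-] = 9.003 × 10^-4 / 0.01957 = 0.04600 mol/L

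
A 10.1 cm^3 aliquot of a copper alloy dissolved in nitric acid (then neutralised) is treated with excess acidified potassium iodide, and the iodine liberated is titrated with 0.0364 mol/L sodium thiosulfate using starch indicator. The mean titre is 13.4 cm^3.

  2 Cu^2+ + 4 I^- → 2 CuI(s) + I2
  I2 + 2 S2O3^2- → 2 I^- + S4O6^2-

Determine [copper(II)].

n(S2O3^2-) = 0.0134 × 0.0364 = 4.88 × 10^-4 mol
n(I2) = n(S2O3^2-)/2 = 2.44 × 10^-4 mol
From the 2:1 ratio, n(Cu2+) in the aliquot = 2/1 × 2.44 × 10^-4 = 4.88 × 10^-4 mol
[Cu2+] = 4.88 × 10^-4 / 0.0101 = 0.0483 mol/L

0.0483 mol/L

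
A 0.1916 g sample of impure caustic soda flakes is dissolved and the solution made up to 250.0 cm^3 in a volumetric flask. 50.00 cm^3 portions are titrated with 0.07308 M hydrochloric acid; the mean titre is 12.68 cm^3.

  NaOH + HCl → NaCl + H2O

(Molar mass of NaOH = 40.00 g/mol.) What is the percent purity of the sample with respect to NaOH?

96.73 %

n(HCl) per titration = 0.01268 × 0.07308 = 9.267 × 10^-4 mol
n(NaOH) in each aliquot = 9.267 × 10^-4 mol (1:1 ratio)
n(NaOH) in the whole flask = 9.267 × 10^-4 × 250.0/50.00 = 4.633 × 10^-3 mol
mass of NaOH = 4.633 × 10^-3 × 40.00 = 0.1853 g
% NaOH = 0.1853 / 0.1916 × 100 = 96.73 %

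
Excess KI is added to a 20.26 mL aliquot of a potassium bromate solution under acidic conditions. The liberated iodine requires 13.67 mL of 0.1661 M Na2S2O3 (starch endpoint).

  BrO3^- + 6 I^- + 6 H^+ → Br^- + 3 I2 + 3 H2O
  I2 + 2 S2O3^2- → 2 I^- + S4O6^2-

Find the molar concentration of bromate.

n(S2O3^2-) = 0.01367 × 0.1661 = 2.271 × 10^-3 mol
n(I2) = n(S2O3^2-)/2 = 1.135 × 10^-3 mol
From the 1:3 ratio, n(BrO3^-) in the aliquot = 1/3 × 1.135 × 10^-3 = 3.784 × 10^-4 mol
[BrO3^-] = 3.784 × 10^-4 / 0.02026 = 0.01868 mol/L

0.01868 M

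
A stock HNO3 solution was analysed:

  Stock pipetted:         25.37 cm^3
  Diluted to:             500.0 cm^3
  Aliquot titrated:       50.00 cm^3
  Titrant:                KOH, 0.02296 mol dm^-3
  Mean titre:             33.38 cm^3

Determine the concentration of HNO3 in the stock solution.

0.3021 mol/L

HNO3 + KOH → KNO3 + H2O
n(KOH) = 0.03338 × 0.02296 = 7.664 × 10^-4 mol
n(HNO3) in the aliquot = 7.664 × 10^-4 mol (1:1 ratio)
[HNO3]_dilute = 7.664 × 10^-4 / 0.05000 = 0.01533 mol/L
Dilution factor = 500.0 / 25.37 = 19.71
[HNO3]_stock = 0.01533 × 19.71 = 0.3021 mol/L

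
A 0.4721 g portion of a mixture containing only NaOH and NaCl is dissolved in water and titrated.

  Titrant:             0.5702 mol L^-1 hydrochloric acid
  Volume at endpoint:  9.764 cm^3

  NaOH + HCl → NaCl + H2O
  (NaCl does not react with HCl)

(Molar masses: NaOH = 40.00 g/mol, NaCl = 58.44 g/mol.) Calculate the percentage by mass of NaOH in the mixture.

47.17 %

n(HCl) = 0.009764 × 0.5702 = 5.567 × 10^-3 mol
Let x = n(NaOH), y = n(NaCl).
Titrant: 1x = 5.567 × 10^-3;  mass: 40.00x + 58.44y = 0.4721
Solving, x = 5.567 × 10^-3 mol, y = 4.268 × 10^-3 mol
mass of NaOH = 5.567 × 10^-3 × 40.00 = 0.2227 g
% NaOH = 0.2227 / 0.4721 × 100 = 47.17 %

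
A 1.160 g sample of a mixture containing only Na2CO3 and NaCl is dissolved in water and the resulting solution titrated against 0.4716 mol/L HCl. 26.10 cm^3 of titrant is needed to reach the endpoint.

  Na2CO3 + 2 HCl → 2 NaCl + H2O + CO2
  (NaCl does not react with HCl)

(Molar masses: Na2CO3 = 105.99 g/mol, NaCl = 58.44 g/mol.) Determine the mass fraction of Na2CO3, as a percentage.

56.23 %

n(HCl) = 0.02610 × 0.4716 = 0.01231 mol
Let x = n(Na2CO3), y = n(NaCl).
Titrant: 2x = 0.01231;  mass: 105.99x + 58.44y = 1.160
Solving, x = 6.154 × 10^-3 mol, y = 8.687 × 10^-3 mol
mass of Na2CO3 = 6.154 × 10^-3 × 105.99 = 0.6523 g
% Na2CO3 = 0.6523 / 1.160 × 100 = 56.23 %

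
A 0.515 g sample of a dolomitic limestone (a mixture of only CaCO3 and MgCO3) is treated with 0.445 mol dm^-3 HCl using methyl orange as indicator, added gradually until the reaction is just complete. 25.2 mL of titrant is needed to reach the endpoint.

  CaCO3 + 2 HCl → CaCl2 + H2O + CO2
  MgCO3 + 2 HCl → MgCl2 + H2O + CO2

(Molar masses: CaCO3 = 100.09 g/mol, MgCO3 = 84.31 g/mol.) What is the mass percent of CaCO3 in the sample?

52.1 %

n(HCl) = 0.0252 × 0.445 = 0.0112 mol
Let x = n(CaCO3), y = n(MgCO3).
Titrant: 2x + 2y = 0.0112;  mass: 100.09x + 84.31y = 0.515
Solving, x = 2.68 × 10^-3 mol, y = 2.93 × 10^-3 mol
mass of CaCO3 = 2.68 × 10^-3 × 100.09 = 0.268 g
% CaCO3 = 0.268 / 0.515 × 100 = 52.1 %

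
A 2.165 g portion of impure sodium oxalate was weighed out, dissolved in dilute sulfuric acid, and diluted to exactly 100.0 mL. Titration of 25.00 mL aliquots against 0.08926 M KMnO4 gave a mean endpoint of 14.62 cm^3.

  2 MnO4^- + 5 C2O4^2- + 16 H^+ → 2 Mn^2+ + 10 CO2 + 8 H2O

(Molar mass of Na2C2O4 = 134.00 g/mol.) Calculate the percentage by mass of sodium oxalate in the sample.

80.77 %

n(KMnO4) per titration = 0.01462 × 0.08926 = 1.305 × 10^-3 mol
From the 5:2 ratio, n(Na2C2O4) in each aliquot = 5/2 × 1.305 × 10^-3 = 3.262 × 10^-3 mol
n(Na2C2O4) in the whole flask = 3.262 × 10^-3 × 100.0/25.00 = 0.01305 mol
mass of Na2C2O4 = 0.01305 × 134.00 = 1.749 g
% Na2C2O4 = 1.749 / 2.165 × 100 = 80.77 %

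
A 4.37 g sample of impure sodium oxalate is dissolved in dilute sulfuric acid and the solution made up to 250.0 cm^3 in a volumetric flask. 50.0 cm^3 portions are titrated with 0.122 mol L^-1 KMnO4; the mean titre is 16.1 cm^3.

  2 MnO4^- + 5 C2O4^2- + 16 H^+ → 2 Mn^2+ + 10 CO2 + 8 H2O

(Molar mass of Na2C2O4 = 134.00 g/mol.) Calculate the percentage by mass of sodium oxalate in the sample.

n(KMnO4) per titration = 0.0161 × 0.122 = 1.96 × 10^-3 mol
From the 5:2 ratio, n(Na2C2O4) in each aliquot = 5/2 × 1.96 × 10^-3 = 4.91 × 10^-3 mol
n(Na2C2O4) in the whole flask = 4.91 × 10^-3 × 250.0/50.0 = 0.0246 mol
mass of Na2C2O4 = 0.0246 × 134.00 = 3.29 g
% Na2C2O4 = 3.29 / 4.37 × 100 = 75.3 %

75.3 %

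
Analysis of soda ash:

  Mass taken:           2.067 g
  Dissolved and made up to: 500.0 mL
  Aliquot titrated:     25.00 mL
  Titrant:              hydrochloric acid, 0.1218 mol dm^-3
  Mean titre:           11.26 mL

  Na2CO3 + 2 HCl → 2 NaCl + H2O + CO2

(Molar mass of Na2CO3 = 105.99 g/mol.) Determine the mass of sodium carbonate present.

n(HCl) per titration = 0.01126 × 0.1218 = 1.371 × 10^-3 mol
From the 1:2 ratio, n(Na2CO3) in each aliquot = 1/2 × 1.371 × 10^-3 = 6.857 × 10^-4 mol
n(Na2CO3) in the whole flask = 6.857 × 10^-4 × 500.0/25.00 = 0.01371 mol
mass of Na2CO3 = 0.01371 × 105.99 = 1.454 g

1.454 g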